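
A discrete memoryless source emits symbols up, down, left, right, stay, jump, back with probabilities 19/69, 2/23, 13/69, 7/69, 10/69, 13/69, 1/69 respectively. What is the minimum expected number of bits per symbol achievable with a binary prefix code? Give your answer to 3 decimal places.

Repeatedly combine the two least-probable nodes; the expected code length is the sum of the merged weights.
merge 1/69 + 2/23 → 7/69
merge 7/69 + 7/69 → 14/69
merge 10/69 + 13/69 → 1/3
merge 13/69 + 14/69 → 9/23
merge 19/69 + 1/3 → 14/23
merge 9/23 + 14/23 → 1
L = 7/69 + 14/69 + 1/3 + 9/23 + 14/23 + 1 = 182/69 ≈ 2.638 bits/symbol.

2.638 bits/symbol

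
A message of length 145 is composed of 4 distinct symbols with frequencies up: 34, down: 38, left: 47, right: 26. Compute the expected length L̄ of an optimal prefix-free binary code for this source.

Probabilities are the counts divided by 145.
Repeatedly combine the two least-probable nodes; the expected code length is the sum of the merged weights.
merge 26/145 + 34/145 → 12/29
merge 38/145 + 47/145 → 17/29
merge 12/29 + 17/29 → 1
L = 12/29 + 17/29 + 1 = 2 bits/symbol.

2 bits/symbol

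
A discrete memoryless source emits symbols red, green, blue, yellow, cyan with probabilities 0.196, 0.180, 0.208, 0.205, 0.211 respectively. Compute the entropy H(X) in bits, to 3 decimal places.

H = −Σ pᵢ log₂ pᵢ.
−0.196·log₂(0.196) = 0.4608
−0.180·log₂(0.180) = 0.4453
−0.208·log₂(0.208) = 0.4712
−0.205·log₂(0.205) = 0.4687
−0.211·log₂(0.211) = 0.4736
Sum ≈ 2.3196 → 2.320 bits.

2.320 bits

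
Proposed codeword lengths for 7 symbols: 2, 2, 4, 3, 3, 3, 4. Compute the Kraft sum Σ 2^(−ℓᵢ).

With common denominator 2^4 = 16: Σ 2^(−ℓᵢ) = 4/16 + 4/16 + 1/16 + 2/16 + 2/16 + 2/16 + 1/16 = 16/16 = 1.

1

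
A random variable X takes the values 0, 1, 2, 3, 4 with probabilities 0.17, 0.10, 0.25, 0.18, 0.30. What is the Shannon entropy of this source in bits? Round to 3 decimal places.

H = −Σ pᵢ log₂ pᵢ.
−0.17·log₂(0.17) = 0.4346
−0.10·log₂(0.10) = 0.3322
−0.25·log₂(0.25) = 0.5000
−0.18·log₂(0.18) = 0.4453
−0.30·log₂(0.30) = 0.5211
Sum ≈ 2.2332 → 2.233 bits.

2.233 bits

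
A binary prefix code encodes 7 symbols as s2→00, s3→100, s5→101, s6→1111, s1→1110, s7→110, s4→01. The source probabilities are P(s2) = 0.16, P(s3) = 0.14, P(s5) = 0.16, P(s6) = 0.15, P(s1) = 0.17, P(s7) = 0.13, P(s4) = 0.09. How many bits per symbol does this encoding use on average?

3.07 bits/symbol

L̄ = Σ pᵢ·ℓᵢ = 0.16·2 + 0.14·3 + 0.16·3 + 0.15·4 + 0.17·4 + 0.13·3 + 0.09·2 = 3.07 bits/symbol.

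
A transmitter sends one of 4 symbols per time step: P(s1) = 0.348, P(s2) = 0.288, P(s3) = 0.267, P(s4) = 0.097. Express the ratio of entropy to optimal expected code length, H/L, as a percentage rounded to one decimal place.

Entropy H = −Σ p log₂ p ≈ 1.8823 bits.
Huffman merges: 97/1000+267/1000→91/250; 36/125+87/250→159/250; 91/250+159/250→1. L = 2 ≈ 2.0000.
Efficiency = H/L = 1.8823/2.0000 = 94.1%.

94.1%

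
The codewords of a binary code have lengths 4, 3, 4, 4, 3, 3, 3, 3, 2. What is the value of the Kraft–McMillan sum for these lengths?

1.0625

With common denominator 2^4 = 16: Σ 2^(−ℓᵢ) = 1/16 + 2/16 + 1/16 + 1/16 + 2/16 + 2/16 + 2/16 + 2/16 + 4/16 = 17/16 = 1.0625.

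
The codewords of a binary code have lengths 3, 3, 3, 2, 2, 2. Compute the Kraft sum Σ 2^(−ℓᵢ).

With common denominator 2^3 = 8: Σ 2^(−ℓᵢ) = 1/8 + 1/8 + 1/8 + 2/8 + 2/8 + 2/8 = 9/8 = 1.125.

1.125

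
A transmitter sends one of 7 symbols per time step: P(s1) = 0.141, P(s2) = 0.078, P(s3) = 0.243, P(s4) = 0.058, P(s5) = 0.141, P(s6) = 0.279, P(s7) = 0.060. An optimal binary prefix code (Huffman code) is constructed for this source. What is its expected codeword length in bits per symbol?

Repeatedly combine the two least-probable nodes; the expected code length is the sum of the merged weights.
merge 29/500 + 3/50 → 59/500
merge 39/500 + 59/500 → 49/250
merge 141/1000 + 141/1000 → 141/500
merge 49/250 + 243/1000 → 439/1000
merge 279/1000 + 141/500 → 561/1000
merge 439/1000 + 561/1000 → 1
L = 59/500 + 49/250 + 141/500 + 439/1000 + 561/1000 + 1 = 649/250 = 2.596 bits/symbol.

2.596 bits/symbol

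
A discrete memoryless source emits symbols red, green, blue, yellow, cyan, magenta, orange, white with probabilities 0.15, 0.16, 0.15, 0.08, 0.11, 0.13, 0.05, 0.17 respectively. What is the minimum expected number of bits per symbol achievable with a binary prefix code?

2.96 bits/symbol

Repeatedly combine the two least-probable nodes; the expected code length is the sum of the merged weights.
merge 1/20 + 2/25 → 13/100
merge 11/100 + 13/100 → 6/25
merge 13/100 + 3/20 → 7/25
merge 3/20 + 4/25 → 31/100
merge 17/100 + 6/25 → 41/100
merge 7/25 + 31/100 → 59/100
merge 41/100 + 59/100 → 1
L = 13/100 + 6/25 + 7/25 + 31/100 + 41/100 + 59/100 + 1 = 74/25 = 2.96 bits/symbol.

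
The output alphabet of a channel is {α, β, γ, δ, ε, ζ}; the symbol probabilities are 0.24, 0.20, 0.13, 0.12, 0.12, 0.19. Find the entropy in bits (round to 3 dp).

H = −Σ pᵢ log₂ pᵢ.
−0.24·log₂(0.24) = 0.4941
−0.20·log₂(0.20) = 0.4644
−0.13·log₂(0.13) = 0.3826
−0.12·log₂(0.12) = 0.3671
−0.12·log₂(0.12) = 0.3671
−0.19·log₂(0.19) = 0.4552
Sum ≈ 2.5305 → 2.531 bits.

2.531 bits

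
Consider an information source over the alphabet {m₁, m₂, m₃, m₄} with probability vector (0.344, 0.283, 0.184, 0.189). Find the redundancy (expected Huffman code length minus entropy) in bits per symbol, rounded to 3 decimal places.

0.051 bits

Entropy H = −Σ p log₂ p ≈ 1.9486 bits.
Huffman merges: 23/125+189/1000→373/1000; 283/1000+43/125→627/1000; 373/1000+627/1000→1. L = 2 ≈ 2.0000.
L − H = 2.0000 − 1.9486 = 0.051 bits.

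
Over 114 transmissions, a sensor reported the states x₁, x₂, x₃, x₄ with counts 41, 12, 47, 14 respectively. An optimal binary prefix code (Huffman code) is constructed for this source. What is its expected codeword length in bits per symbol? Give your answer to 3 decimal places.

1.816 bits/symbol

Probabilities are the counts divided by 114.
Repeatedly combine the two least-probable nodes; the expected code length is the sum of the merged weights.
merge 2/19 + 7/57 → 13/57
merge 13/57 + 41/114 → 67/114
merge 47/114 + 67/114 → 1
L = 13/57 + 67/114 + 1 = 69/38 ≈ 1.816 bits/symbol.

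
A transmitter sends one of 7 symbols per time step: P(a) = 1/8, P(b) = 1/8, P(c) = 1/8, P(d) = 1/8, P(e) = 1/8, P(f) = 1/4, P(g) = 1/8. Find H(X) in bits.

Each probability is a power of 1/2, so log₂(1/p) is an integer.
H = Σ p·log₂(1/p) = 1/8·3 + 1/8·3 + 1/8·3 + 1/8·3 + 1/8·3 + 1/4·2 + 1/8·3 = 2.75 bits.

2.75 bits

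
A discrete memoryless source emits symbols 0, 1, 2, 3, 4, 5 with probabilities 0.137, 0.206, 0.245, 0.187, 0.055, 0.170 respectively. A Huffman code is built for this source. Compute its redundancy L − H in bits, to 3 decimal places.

0.072 bits

Entropy H = −Σ p log₂ p ≈ 2.4766 bits.
Huffman merges: 11/200+137/1000→24/125; 17/100+187/1000→357/1000; 24/125+103/500→199/500; 49/200+357/1000→301/500; 199/500+301/500→1. L = 2549/1000 ≈ 2.5490.
L − H = 2.5490 − 2.4766 = 0.072 bits.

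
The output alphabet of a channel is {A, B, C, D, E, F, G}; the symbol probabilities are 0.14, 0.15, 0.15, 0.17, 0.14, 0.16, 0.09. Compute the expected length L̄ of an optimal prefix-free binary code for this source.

Repeatedly combine the two least-probable nodes; the expected code length is the sum of the merged weights.
merge 9/100 + 7/50 → 23/100
merge 7/50 + 3/20 → 29/100
merge 3/20 + 4/25 → 31/100
merge 17/100 + 23/100 → 2/5
merge 29/100 + 31/100 → 3/5
merge 2/5 + 3/5 → 1
L = 23/100 + 29/100 + 31/100 + 2/5 + 3/5 + 1 = 283/100 = 2.83 bits/symbol.

2.83 bits/symbol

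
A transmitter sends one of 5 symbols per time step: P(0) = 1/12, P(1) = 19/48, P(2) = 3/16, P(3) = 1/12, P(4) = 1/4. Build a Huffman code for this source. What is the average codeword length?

2.125 bits/symbol

Repeatedly combine the two least-probable nodes; the expected code length is the sum of the merged weights.
merge 1/12 + 1/12 → 1/6
merge 1/6 + 3/16 → 17/48
merge 1/4 + 17/48 → 29/48
merge 19/48 + 29/48 → 1
L = 1/6 + 17/48 + 29/48 + 1 = 17/8 = 2.125 bits/symbol.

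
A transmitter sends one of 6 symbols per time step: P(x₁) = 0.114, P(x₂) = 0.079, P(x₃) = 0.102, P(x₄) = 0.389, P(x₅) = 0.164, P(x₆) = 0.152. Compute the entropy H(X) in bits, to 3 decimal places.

2.353 bits

H = −Σ pᵢ log₂ pᵢ.
−0.114·log₂(0.114) = 0.3571
−0.079·log₂(0.079) = 0.2893
−0.102·log₂(0.102) = 0.3359
−0.389·log₂(0.389) = 0.5299
−0.164·log₂(0.164) = 0.4278
−0.152·log₂(0.152) = 0.4131
Sum ≈ 2.3531 → 2.353 bits.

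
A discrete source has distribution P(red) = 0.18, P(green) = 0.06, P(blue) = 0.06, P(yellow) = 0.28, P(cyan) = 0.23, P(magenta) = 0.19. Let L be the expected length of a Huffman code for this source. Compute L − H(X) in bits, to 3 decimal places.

Entropy H = −Σ p log₂ p ≈ 2.3895 bits.
Huffman merges: 3/50+3/50→3/25; 3/25+9/50→3/10; 19/100+23/100→21/50; 7/25+3/10→29/50; 21/50+29/50→1. L = 121/50 ≈ 2.4200.
L − H = 2.4200 − 2.3895 = 0.031 bits.

0.031 bits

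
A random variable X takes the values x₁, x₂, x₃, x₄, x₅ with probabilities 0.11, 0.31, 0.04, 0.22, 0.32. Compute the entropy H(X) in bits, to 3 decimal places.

H = −Σ pᵢ log₂ pᵢ.
−0.11·log₂(0.11) = 0.3503
−0.31·log₂(0.31) = 0.5238
−0.04·log₂(0.04) = 0.1858
−0.22·log₂(0.22) = 0.4806
−0.32·log₂(0.32) = 0.5260
Sum ≈ 2.0664 → 2.066 bits.

2.066 bits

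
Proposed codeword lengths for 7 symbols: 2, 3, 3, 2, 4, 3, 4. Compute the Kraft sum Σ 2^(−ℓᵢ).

With common denominator 2^4 = 16: Σ 2^(−ℓᵢ) = 4/16 + 2/16 + 2/16 + 4/16 + 1/16 + 2/16 + 1/16 = 16/16 = 1.

1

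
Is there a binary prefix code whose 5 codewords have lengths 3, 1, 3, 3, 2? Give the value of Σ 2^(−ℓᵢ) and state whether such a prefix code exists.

With common denominator 2^3 = 8: Σ 2^(−ℓᵢ) = 1/8 + 4/8 + 1/8 + 1/8 + 2/8 = 9/8 = 1.125.
Kraft's inequality requires Σ ≤ 1; here Σ = 1.125 > 1, so no such prefix code exists.

1.125; no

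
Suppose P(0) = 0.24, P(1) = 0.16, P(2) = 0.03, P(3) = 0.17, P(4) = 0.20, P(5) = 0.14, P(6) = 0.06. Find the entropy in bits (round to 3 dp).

H = −Σ pᵢ log₂ pᵢ.
−0.24·log₂(0.24) = 0.4941
−0.16·log₂(0.16) = 0.4230
−0.03·log₂(0.03) = 0.1518
−0.17·log₂(0.17) = 0.4346
−0.20·log₂(0.20) = 0.4644
−0.14·log₂(0.14) = 0.3971
−0.06·log₂(0.06) = 0.2435
Sum ≈ 2.6085 → 2.609 bits.

2.609 bits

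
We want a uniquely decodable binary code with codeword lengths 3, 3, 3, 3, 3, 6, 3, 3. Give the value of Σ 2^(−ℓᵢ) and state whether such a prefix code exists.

0.890625; yes

With common denominator 2^6 = 64: Σ 2^(−ℓᵢ) = 8/64 + 8/64 + 8/64 + 8/64 + 8/64 + 1/64 + 8/64 + 8/64 = 57/64 = 0.890625.
Kraft's inequality requires Σ ≤ 1; here Σ = 0.890625 ≤ 1, so such a prefix code exists.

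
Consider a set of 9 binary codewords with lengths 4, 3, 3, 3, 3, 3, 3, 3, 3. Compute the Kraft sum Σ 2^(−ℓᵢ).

1.0625

With common denominator 2^4 = 16: Σ 2^(−ℓᵢ) = 1/16 + 2/16 + 2/16 + 2/16 + 2/16 + 2/16 + 2/16 + 2/16 + 2/16 = 17/16 = 1.0625.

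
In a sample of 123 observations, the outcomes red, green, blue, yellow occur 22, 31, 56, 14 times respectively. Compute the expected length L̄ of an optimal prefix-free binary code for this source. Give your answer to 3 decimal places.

Probabilities are the counts divided by 123.
Repeatedly combine the two least-probable nodes; the expected code length is the sum of the merged weights.
merge 14/123 + 22/123 → 12/41
merge 31/123 + 12/41 → 67/123
merge 56/123 + 67/123 → 1
L = 12/41 + 67/123 + 1 = 226/123 ≈ 1.837 bits/symbol.

1.837 bits/symbol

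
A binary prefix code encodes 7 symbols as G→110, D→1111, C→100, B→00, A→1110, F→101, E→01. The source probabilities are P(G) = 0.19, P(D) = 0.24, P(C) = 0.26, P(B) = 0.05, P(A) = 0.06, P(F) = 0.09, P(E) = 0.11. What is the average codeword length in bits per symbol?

3.14 bits/symbol

L̄ = Σ pᵢ·ℓᵢ = 0.19·3 + 0.24·4 + 0.26·3 + 0.05·2 + 0.06·4 + 0.09·3 + 0.11·2 = 3.14 bits/symbol.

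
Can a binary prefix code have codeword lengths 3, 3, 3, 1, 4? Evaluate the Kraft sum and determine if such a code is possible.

With common denominator 2^4 = 16: Σ 2^(−ℓᵢ) = 2/16 + 2/16 + 2/16 + 8/16 + 1/16 = 15/16 = 0.9375.
Kraft's inequality requires Σ ≤ 1; here Σ = 0.9375 ≤ 1, so such a prefix code exists.

0.9375; yes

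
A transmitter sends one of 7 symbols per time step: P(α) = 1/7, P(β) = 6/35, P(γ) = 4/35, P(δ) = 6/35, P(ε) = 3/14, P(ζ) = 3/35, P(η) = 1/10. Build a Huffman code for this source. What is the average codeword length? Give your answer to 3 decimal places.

Repeatedly combine the two least-probable nodes; the expected code length is the sum of the merged weights.
merge 3/35 + 1/10 → 13/70
merge 4/35 + 1/7 → 9/35
merge 6/35 + 6/35 → 12/35
merge 13/70 + 3/14 → 2/5
merge 9/35 + 12/35 → 3/5
merge 2/5 + 3/5 → 1
L = 13/70 + 9/35 + 12/35 + 2/5 + 3/5 + 1 = 39/14 ≈ 2.786 bits/symbol.

2.786 bits/symbol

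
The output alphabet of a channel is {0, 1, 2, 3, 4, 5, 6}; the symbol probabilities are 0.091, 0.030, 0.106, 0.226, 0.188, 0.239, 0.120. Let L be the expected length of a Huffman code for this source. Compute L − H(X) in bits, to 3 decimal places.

Entropy H = −Σ p log₂ p ≈ 2.6085 bits.
Huffman merges: 3/100+91/1000→121/1000; 53/500+3/25→113/500; 121/1000+47/250→309/1000; 113/500+113/500→113/250; 239/1000+309/1000→137/250; 113/250+137/250→1. L = 332/125 ≈ 2.6560.
L − H = 2.6560 − 2.6085 = 0.048 bits.

0.048 bits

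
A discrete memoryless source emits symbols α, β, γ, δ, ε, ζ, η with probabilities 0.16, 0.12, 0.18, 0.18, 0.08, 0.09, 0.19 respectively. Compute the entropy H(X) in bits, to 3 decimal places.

2.740 bits

H = −Σ pᵢ log₂ pᵢ.
−0.16·log₂(0.16) = 0.4230
−0.12·log₂(0.12) = 0.3671
−0.18·log₂(0.18) = 0.4453
−0.18·log₂(0.18) = 0.4453
−0.08·log₂(0.08) = 0.2915
−0.09·log₂(0.09) = 0.3127
−0.19·log₂(0.19) = 0.4552
Sum ≈ 2.7401 → 2.740 bits.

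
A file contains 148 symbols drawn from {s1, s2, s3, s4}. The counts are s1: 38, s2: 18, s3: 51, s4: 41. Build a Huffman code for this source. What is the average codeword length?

2 bits/symbol

Probabilities are the counts divided by 148.
Repeatedly combine the two least-probable nodes; the expected code length is the sum of the merged weights.
merge 9/74 + 19/74 → 14/37
merge 41/148 + 51/148 → 23/37
merge 14/37 + 23/37 → 1
L = 14/37 + 23/37 + 1 = 2 bits/symbol.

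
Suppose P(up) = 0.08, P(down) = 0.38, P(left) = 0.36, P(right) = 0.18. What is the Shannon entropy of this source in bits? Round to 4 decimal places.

1.7979 bits

H = −Σ pᵢ log₂ pᵢ.
−0.08·log₂(0.08) = 0.2915
−0.38·log₂(0.38) = 0.5305
−0.36·log₂(0.36) = 0.5306
−0.18·log₂(0.18) = 0.4453
Sum ≈ 1.7979 → 1.7979 bits.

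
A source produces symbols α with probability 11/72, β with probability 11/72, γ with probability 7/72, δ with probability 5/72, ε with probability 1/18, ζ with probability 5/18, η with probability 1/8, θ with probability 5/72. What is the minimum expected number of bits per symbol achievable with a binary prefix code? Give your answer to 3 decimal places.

Repeatedly combine the two least-probable nodes; the expected code length is the sum of the merged weights.
merge 1/18 + 5/72 → 1/8
merge 5/72 + 7/72 → 1/6
merge 1/8 + 1/8 → 1/4
merge 11/72 + 11/72 → 11/36
merge 1/6 + 1/4 → 5/12
merge 5/18 + 11/36 → 7/12
merge 5/12 + 7/12 → 1
L = 1/8 + 1/6 + 1/4 + 11/36 + 5/12 + 7/12 + 1 = 205/72 ≈ 2.847 bits/symbol.

2.847 bits/symbol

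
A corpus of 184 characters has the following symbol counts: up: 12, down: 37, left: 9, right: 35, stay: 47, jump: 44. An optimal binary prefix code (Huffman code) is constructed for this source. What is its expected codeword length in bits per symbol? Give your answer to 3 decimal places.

Probabilities are the counts divided by 184.
Repeatedly combine the two least-probable nodes; the expected code length is the sum of the merged weights.
merge 9/184 + 3/46 → 21/184
merge 21/184 + 35/184 → 7/23
merge 37/184 + 11/46 → 81/184
merge 47/184 + 7/23 → 103/184
merge 81/184 + 103/184 → 1
L = 21/184 + 7/23 + 81/184 + 103/184 + 1 = 445/184 ≈ 2.418 bits/symbol.

2.418 bits/symbol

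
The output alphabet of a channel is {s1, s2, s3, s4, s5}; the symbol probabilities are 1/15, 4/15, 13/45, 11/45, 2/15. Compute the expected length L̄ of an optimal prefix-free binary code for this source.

Repeatedly combine the two least-probable nodes; the expected code length is the sum of the merged weights.
merge 1/15 + 2/15 → 1/5
merge 1/5 + 11/45 → 4/9
merge 4/15 + 13/45 → 5/9
merge 4/9 + 5/9 → 1
L = 1/5 + 4/9 + 5/9 + 1 = 11/5 = 2.2 bits/symbol.

2.2 bits/symbol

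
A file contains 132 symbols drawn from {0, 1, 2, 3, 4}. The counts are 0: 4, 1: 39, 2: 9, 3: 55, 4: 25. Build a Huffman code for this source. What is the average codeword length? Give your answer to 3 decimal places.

1.970 bits/symbol

Probabilities are the counts divided by 132.
Repeatedly combine the two least-probable nodes; the expected code length is the sum of the merged weights.
merge 1/33 + 3/44 → 13/132
merge 13/132 + 25/132 → 19/66
merge 19/66 + 13/44 → 7/12
merge 5/12 + 7/12 → 1
L = 13/132 + 19/66 + 7/12 + 1 = 65/33 ≈ 1.970 bits/symbol.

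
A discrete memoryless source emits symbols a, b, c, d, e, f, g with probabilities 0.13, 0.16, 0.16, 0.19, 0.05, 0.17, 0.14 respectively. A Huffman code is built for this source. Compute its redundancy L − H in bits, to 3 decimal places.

Entropy H = −Σ p log₂ p ≈ 2.7317 bits.
Huffman merges: 1/20+13/100→9/50; 7/50+4/25→3/10; 4/25+17/100→33/100; 9/50+19/100→37/100; 3/10+33/100→63/100; 37/100+63/100→1. L = 281/100 ≈ 2.8100.
L − H = 2.8100 − 2.7317 = 0.078 bits.

0.078 bits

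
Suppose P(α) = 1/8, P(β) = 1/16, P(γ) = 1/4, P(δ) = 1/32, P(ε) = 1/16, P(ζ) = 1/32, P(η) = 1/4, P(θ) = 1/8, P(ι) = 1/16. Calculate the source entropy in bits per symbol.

Each probability is a power of 1/2, so log₂(1/p) is an integer.
H = Σ p·log₂(1/p) = 1/8·3 + 1/16·4 + 1/4·2 + 1/32·5 + 1/16·4 + 1/32·5 + 1/4·2 + 1/8·3 + 1/16·4 = 2.8125 bits.

2.8125 bits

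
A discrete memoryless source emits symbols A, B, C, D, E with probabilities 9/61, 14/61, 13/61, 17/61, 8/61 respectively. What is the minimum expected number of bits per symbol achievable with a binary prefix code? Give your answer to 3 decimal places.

Repeatedly combine the two least-probable nodes; the expected code length is the sum of the merged weights.
merge 8/61 + 9/61 → 17/61
merge 13/61 + 14/61 → 27/61
merge 17/61 + 17/61 → 34/61
merge 27/61 + 34/61 → 1
L = 17/61 + 27/61 + 34/61 + 1 = 139/61 ≈ 2.279 bits/symbol.

2.279 bits/symbol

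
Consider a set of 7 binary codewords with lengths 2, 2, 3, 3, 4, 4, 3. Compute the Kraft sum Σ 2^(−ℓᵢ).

With common denominator 2^4 = 16: Σ 2^(−ℓᵢ) = 4/16 + 4/16 + 2/16 + 2/16 + 1/16 + 1/16 + 2/16 = 16/16 = 1.

1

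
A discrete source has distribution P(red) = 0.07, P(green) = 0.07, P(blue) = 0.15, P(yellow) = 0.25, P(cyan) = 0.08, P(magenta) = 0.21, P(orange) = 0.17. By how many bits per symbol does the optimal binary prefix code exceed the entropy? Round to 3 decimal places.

Entropy H = −Σ p log₂ p ≈ 2.6466 bits.
Huffman merges: 7/100+7/100→7/50; 2/25+7/50→11/50; 3/20+17/100→8/25; 21/100+11/50→43/100; 1/4+8/25→57/100; 43/100+57/100→1. L = 67/25 ≈ 2.6800.
L − H = 2.6800 − 2.6466 = 0.033 bits.

0.033 bits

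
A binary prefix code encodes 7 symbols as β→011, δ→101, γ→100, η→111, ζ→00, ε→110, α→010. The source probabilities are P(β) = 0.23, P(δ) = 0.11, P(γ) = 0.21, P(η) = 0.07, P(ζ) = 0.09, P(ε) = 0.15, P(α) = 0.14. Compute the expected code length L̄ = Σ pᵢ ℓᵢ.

2.91 bits/symbol

L̄ = Σ pᵢ·ℓᵢ = 0.23·3 + 0.11·3 + 0.21·3 + 0.07·3 + 0.09·2 + 0.15·3 + 0.14·3 = 2.91 bits/symbol.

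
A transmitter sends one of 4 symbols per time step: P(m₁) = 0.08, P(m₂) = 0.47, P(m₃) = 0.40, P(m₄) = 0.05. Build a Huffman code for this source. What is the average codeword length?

Repeatedly combine the two least-probable nodes; the expected code length is the sum of the merged weights.
merge 1/20 + 2/25 → 13/100
merge 13/100 + 2/5 → 53/100
merge 47/100 + 53/100 → 1
L = 13/100 + 53/100 + 1 = 83/50 = 1.66 bits/symbol.

1.66 bits/symbol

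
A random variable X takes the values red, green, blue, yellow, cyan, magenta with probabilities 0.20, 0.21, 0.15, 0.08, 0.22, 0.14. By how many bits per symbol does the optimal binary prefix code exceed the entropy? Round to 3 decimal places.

Entropy H = −Σ p log₂ p ≈ 2.5169 bits.
Huffman merges: 2/25+7/50→11/50; 3/20+1/5→7/20; 21/100+11/50→43/100; 11/50+7/20→57/100; 43/100+57/100→1. L = 257/100 ≈ 2.5700.
L − H = 2.5700 − 2.5169 = 0.053 bits.

0.053 bits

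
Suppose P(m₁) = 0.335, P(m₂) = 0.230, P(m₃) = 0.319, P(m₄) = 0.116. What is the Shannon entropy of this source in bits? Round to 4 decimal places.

H = −Σ pᵢ log₂ pᵢ.
−0.335·log₂(0.335) = 0.5286
−0.230·log₂(0.230) = 0.4877
−0.319·log₂(0.319) = 0.5258
−0.116·log₂(0.116) = 0.3605
Sum ≈ 1.9026 → 1.9026 bits.

1.9026 bits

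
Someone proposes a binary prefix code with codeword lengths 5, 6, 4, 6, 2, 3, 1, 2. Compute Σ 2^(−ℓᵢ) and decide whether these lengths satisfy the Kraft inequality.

1.25; no

With common denominator 2^6 = 64: Σ 2^(−ℓᵢ) = 2/64 + 1/64 + 4/64 + 1/64 + 16/64 + 8/64 + 32/64 + 16/64 = 80/64 = 1.25.
Kraft's inequality requires Σ ≤ 1; here Σ = 1.25 > 1, so no such prefix code exists.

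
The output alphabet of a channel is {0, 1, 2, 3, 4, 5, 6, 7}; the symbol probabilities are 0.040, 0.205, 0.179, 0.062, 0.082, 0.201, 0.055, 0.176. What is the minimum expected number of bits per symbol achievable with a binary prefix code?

2.833 bits/symbol

Repeatedly combine the two least-probable nodes; the expected code length is the sum of the merged weights.
merge 1/25 + 11/200 → 19/200
merge 31/500 + 41/500 → 18/125
merge 19/200 + 18/125 → 239/1000
merge 22/125 + 179/1000 → 71/200
merge 201/1000 + 41/200 → 203/500
merge 239/1000 + 71/200 → 297/500
merge 203/500 + 297/500 → 1
L = 19/200 + 18/125 + 239/1000 + 71/200 + 203/500 + 297/500 + 1 = 2833/1000 = 2.833 bits/symbol.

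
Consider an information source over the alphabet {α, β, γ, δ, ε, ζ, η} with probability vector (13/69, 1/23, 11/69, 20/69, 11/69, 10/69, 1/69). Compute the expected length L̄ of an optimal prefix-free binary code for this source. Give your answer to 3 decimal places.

Repeatedly combine the two least-probable nodes; the expected code length is the sum of the merged weights.
merge 1/69 + 1/23 → 4/69
merge 4/69 + 10/69 → 14/69
merge 11/69 + 11/69 → 22/69
merge 13/69 + 14/69 → 9/23
merge 20/69 + 22/69 → 14/23
merge 9/23 + 14/23 → 1
L = 4/69 + 14/69 + 22/69 + 9/23 + 14/23 + 1 = 178/69 ≈ 2.580 bits/symbol.

2.580 bits/symbol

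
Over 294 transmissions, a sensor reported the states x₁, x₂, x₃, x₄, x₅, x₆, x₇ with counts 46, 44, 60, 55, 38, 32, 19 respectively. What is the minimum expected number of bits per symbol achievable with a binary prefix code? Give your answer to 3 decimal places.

2.782 bits/symbol

Probabilities are the counts divided by 294.
Repeatedly combine the two least-probable nodes; the expected code length is the sum of the merged weights.
merge 19/294 + 16/147 → 17/98
merge 19/147 + 22/147 → 41/147
merge 23/147 + 17/98 → 97/294
merge 55/294 + 10/49 → 115/294
merge 41/147 + 97/294 → 179/294
merge 115/294 + 179/294 → 1
L = 17/98 + 41/147 + 97/294 + 115/294 + 179/294 + 1 = 409/147 ≈ 2.782 bits/symbol.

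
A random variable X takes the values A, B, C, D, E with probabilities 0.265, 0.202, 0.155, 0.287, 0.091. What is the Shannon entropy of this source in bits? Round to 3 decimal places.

H = −Σ pᵢ log₂ pᵢ.
−0.265·log₂(0.265) = 0.5077
−0.202·log₂(0.202) = 0.4661
−0.155·log₂(0.155) = 0.4169
−0.287·log₂(0.287) = 0.5169
−0.091·log₂(0.091) = 0.3147
Sum ≈ 2.2223 → 2.222 bits.

2.222 bits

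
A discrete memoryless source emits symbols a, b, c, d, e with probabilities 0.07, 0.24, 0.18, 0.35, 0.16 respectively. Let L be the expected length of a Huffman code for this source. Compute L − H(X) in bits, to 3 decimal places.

Entropy H = −Σ p log₂ p ≈ 2.1611 bits.
Huffman merges: 7/100+4/25→23/100; 9/50+23/100→41/100; 6/25+7/20→59/100; 41/100+59/100→1. L = 223/100 ≈ 2.2300.
L − H = 2.2300 − 2.1611 = 0.069 bits.

0.069 bits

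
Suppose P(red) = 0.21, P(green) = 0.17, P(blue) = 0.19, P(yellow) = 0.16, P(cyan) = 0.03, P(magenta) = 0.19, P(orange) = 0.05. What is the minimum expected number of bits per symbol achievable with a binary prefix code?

2.68 bits/symbol

Repeatedly combine the two least-probable nodes; the expected code length is the sum of the merged weights.
merge 3/100 + 1/20 → 2/25
merge 2/25 + 4/25 → 6/25
merge 17/100 + 19/100 → 9/25
merge 19/100 + 21/100 → 2/5
merge 6/25 + 9/25 → 3/5
merge 2/5 + 3/5 → 1
L = 2/25 + 6/25 + 9/25 + 2/5 + 3/5 + 1 = 67/25 = 2.68 bits/symbol.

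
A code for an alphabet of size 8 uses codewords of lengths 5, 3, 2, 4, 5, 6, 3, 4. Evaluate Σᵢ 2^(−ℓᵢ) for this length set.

0.703125

With common denominator 2^6 = 64: Σ 2^(−ℓᵢ) = 2/64 + 8/64 + 16/64 + 4/64 + 2/64 + 1/64 + 8/64 + 4/64 = 45/64 = 0.703125.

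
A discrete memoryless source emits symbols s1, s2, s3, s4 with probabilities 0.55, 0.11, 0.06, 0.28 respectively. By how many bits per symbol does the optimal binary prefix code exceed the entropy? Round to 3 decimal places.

0.038 bits

Entropy H = −Σ p log₂ p ≈ 1.5824 bits.
Huffman merges: 3/50+11/100→17/100; 17/100+7/25→9/20; 9/20+11/20→1. L = 81/50 ≈ 1.6200.
L − H = 1.6200 − 1.5824 = 0.038 bits.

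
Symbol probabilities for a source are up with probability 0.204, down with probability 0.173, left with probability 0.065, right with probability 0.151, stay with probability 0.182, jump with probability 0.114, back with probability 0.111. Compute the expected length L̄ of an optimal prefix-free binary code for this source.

Repeatedly combine the two least-probable nodes; the expected code length is the sum of the merged weights.
merge 13/200 + 111/1000 → 22/125
merge 57/500 + 151/1000 → 53/200
merge 173/1000 + 22/125 → 349/1000
merge 91/500 + 51/250 → 193/500
merge 53/200 + 349/1000 → 307/500
merge 193/500 + 307/500 → 1
L = 22/125 + 53/200 + 349/1000 + 193/500 + 307/500 + 1 = 279/100 = 2.79 bits/symbol.

2.79 bits/symbol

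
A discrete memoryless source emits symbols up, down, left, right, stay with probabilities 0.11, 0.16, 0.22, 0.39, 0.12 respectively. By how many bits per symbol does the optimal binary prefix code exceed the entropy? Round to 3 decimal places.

0.069 bits

Entropy H = −Σ p log₂ p ≈ 2.1507 bits.
Huffman merges: 11/100+3/25→23/100; 4/25+11/50→19/50; 23/100+19/50→61/100; 39/100+61/100→1. L = 111/50 ≈ 2.2200.
L − H = 2.2200 − 2.1507 = 0.069 bits.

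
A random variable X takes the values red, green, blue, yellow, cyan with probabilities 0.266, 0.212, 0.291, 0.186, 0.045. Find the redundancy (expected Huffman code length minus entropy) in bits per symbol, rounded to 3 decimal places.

0.077 bits

Entropy H = −Σ p log₂ p ≈ 2.1535 bits.
Huffman merges: 9/200+93/500→231/1000; 53/250+231/1000→443/1000; 133/500+291/1000→557/1000; 443/1000+557/1000→1. L = 2231/1000 ≈ 2.2310.
L − H = 2.2310 − 2.1535 = 0.077 bits.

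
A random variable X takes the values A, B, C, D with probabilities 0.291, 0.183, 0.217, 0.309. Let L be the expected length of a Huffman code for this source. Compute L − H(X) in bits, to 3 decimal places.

Entropy H = −Σ p log₂ p ≈ 1.9685 bits.
Huffman merges: 183/1000+217/1000→2/5; 291/1000+309/1000→3/5; 2/5+3/5→1. L = 2 ≈ 2.0000.
L − H = 2.0000 − 1.9685 = 0.032 bits.

0.032 bits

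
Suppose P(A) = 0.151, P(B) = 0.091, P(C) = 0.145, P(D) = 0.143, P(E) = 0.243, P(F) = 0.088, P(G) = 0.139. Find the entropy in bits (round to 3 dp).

H = −Σ pᵢ log₂ pᵢ.
−0.151·log₂(0.151) = 0.4118
−0.091·log₂(0.091) = 0.3147
−0.145·log₂(0.145) = 0.4040
−0.143·log₂(0.143) = 0.4012
−0.243·log₂(0.243) = 0.4960
−0.088·log₂(0.088) = 0.3086
−0.139·log₂(0.139) = 0.3957
Sum ≈ 2.7319 → 2.732 bits.

2.732 bits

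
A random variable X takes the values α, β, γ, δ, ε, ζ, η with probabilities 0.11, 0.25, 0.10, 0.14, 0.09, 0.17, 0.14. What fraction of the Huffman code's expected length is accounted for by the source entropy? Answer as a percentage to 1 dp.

99.1%

Entropy H = −Σ p log₂ p ≈ 2.7239 bits.
Huffman merges: 9/100+1/10→19/100; 11/100+7/50→1/4; 7/50+17/100→31/100; 19/100+1/4→11/25; 1/4+31/100→14/25; 11/25+14/25→1. L = 11/4 ≈ 2.7500.
Efficiency = H/L = 2.7239/2.7500 = 99.1%.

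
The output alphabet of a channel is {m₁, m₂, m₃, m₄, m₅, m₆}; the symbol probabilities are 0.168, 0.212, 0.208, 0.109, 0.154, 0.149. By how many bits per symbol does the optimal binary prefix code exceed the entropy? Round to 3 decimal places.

0.029 bits

Entropy H = −Σ p log₂ p ≈ 2.5514 bits.
Huffman merges: 109/1000+149/1000→129/500; 77/500+21/125→161/500; 26/125+53/250→21/50; 129/500+161/500→29/50; 21/50+29/50→1. L = 129/50 ≈ 2.5800.
L − H = 2.5800 − 2.5514 = 0.029 bits.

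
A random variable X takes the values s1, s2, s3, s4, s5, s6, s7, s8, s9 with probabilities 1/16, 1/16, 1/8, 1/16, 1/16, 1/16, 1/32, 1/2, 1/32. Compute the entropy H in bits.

Each probability is a power of 1/2, so log₂(1/p) is an integer.
H = Σ p·log₂(1/p) = 1/16·4 + 1/16·4 + 1/8·3 + 1/16·4 + 1/16·4 + 1/16·4 + 1/32·5 + 1/2·1 + 1/32·5 = 2.4375 bits.

2.4375 bits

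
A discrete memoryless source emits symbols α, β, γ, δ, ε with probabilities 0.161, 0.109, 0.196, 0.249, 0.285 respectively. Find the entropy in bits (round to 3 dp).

2.249 bits

H = −Σ pᵢ log₂ pᵢ.
−0.161·log₂(0.161) = 0.4242
−0.109·log₂(0.109) = 0.3485
−0.196·log₂(0.196) = 0.4608
−0.249·log₂(0.249) = 0.4994
−0.285·log₂(0.285) = 0.5161
Sum ≈ 2.2491 → 2.249 bits.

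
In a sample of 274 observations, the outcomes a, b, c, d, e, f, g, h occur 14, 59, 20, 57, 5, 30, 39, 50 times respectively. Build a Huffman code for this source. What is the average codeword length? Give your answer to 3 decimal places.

2.788 bits/symbol

Probabilities are the counts divided by 274.
Repeatedly combine the two least-probable nodes; the expected code length is the sum of the merged weights.
merge 5/274 + 7/137 → 19/274
merge 19/274 + 10/137 → 39/274
merge 15/137 + 39/274 → 69/274
merge 39/274 + 25/137 → 89/274
merge 57/274 + 59/274 → 58/137
merge 69/274 + 89/274 → 79/137
merge 58/137 + 79/137 → 1
L = 19/274 + 39/274 + 69/274 + 89/274 + 58/137 + 79/137 + 1 = 382/137 ≈ 2.788 bits/symbol.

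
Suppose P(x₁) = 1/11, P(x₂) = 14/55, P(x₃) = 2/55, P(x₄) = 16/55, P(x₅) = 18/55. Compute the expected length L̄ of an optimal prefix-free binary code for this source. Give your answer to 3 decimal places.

2.127 bits/symbol

Repeatedly combine the two least-probable nodes; the expected code length is the sum of the merged weights.
merge 2/55 + 1/11 → 7/55
merge 7/55 + 14/55 → 21/55
merge 16/55 + 18/55 → 34/55
merge 21/55 + 34/55 → 1
L = 7/55 + 21/55 + 34/55 + 1 = 117/55 ≈ 2.127 bits/symbol.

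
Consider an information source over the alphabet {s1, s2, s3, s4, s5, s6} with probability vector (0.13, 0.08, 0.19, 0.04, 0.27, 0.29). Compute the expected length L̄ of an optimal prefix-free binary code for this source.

Repeatedly combine the two least-probable nodes; the expected code length is the sum of the merged weights.
merge 1/25 + 2/25 → 3/25
merge 3/25 + 13/100 → 1/4
merge 19/100 + 1/4 → 11/25
merge 27/100 + 29/100 → 14/25
merge 11/25 + 14/25 → 1
L = 3/25 + 1/4 + 11/25 + 14/25 + 1 = 237/100 = 2.37 bits/symbol.

2.37 bits/symbol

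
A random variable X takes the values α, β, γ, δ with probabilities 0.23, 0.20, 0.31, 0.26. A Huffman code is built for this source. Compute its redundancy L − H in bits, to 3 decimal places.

0.019 bits

Entropy H = −Σ p log₂ p ≈ 1.9811 bits.
Huffman merges: 1/5+23/100→43/100; 13/50+31/100→57/100; 43/100+57/100→1. L = 2 ≈ 2.0000.
L − H = 2.0000 − 1.9811 = 0.019 bits.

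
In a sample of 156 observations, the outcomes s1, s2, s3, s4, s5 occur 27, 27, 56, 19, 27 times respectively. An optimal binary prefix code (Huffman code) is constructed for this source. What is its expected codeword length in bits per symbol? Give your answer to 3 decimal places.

Probabilities are the counts divided by 156.
Repeatedly combine the two least-probable nodes; the expected code length is the sum of the merged weights.
merge 19/156 + 9/52 → 23/78
merge 9/52 + 9/52 → 9/26
merge 23/78 + 9/26 → 25/39
merge 14/39 + 25/39 → 1
L = 23/78 + 9/26 + 25/39 + 1 = 89/39 ≈ 2.282 bits/symbol.

2.282 bits/symbol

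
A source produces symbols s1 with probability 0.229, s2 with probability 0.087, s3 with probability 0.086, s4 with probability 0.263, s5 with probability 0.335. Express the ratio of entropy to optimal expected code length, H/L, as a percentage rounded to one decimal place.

98.2%

Entropy H = −Σ p log₂ p ≈ 2.1332 bits.
Huffman merges: 43/500+87/1000→173/1000; 173/1000+229/1000→201/500; 263/1000+67/200→299/500; 201/500+299/500→1. L = 2173/1000 ≈ 2.1730.
Efficiency = H/L = 2.1332/2.1730 = 98.2%.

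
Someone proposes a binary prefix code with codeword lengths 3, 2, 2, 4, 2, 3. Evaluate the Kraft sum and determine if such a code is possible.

With common denominator 2^4 = 16: Σ 2^(−ℓᵢ) = 2/16 + 4/16 + 4/16 + 1/16 + 4/16 + 2/16 = 17/16 = 1.0625.
Kraft's inequality requires Σ ≤ 1; here Σ = 1.0625 > 1, so no such prefix code exists.

1.0625; no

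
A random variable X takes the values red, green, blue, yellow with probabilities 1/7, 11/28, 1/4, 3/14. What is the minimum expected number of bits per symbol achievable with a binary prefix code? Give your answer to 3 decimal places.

Repeatedly combine the two least-probable nodes; the expected code length is the sum of the merged weights.
merge 1/7 + 3/14 → 5/14
merge 1/4 + 5/14 → 17/28
merge 11/28 + 17/28 → 1
L = 5/14 + 17/28 + 1 = 55/28 ≈ 1.964 bits/symbol.

1.964 bits/symbol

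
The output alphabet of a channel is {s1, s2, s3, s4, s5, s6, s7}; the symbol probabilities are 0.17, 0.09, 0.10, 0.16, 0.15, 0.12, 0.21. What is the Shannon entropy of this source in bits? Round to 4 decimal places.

2.7529 bits

H = −Σ pᵢ log₂ pᵢ.
−0.17·log₂(0.17) = 0.4346
−0.09·log₂(0.09) = 0.3127
−0.10·log₂(0.10) = 0.3322
−0.16·log₂(0.16) = 0.4230
−0.15·log₂(0.15) = 0.4105
−0.12·log₂(0.12) = 0.3671
−0.21·log₂(0.21) = 0.4728
Sum ≈ 2.7529 → 2.7529 bits.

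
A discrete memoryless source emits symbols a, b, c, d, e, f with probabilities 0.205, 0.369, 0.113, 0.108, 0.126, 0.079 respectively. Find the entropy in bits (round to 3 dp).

2.368 bits

H = −Σ pᵢ log₂ pᵢ.
−0.205·log₂(0.205) = 0.4687
−0.369·log₂(0.369) = 0.5307
−0.113·log₂(0.113) = 0.3555
−0.108·log₂(0.108) = 0.3468
−0.126·log₂(0.126) = 0.3766
−0.079·log₂(0.079) = 0.2893
Sum ≈ 2.3675 → 2.368 bits.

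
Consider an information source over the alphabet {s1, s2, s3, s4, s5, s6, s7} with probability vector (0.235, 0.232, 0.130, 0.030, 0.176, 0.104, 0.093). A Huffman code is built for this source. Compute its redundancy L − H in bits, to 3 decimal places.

Entropy H = −Σ p log₂ p ≈ 2.6138 bits.
Huffman merges: 3/100+93/1000→123/1000; 13/125+123/1000→227/1000; 13/100+22/125→153/500; 227/1000+29/125→459/1000; 47/200+153/500→541/1000; 459/1000+541/1000→1. L = 332/125 ≈ 2.6560.
L − H = 2.6560 − 2.6138 = 0.042 bits.

0.042 bits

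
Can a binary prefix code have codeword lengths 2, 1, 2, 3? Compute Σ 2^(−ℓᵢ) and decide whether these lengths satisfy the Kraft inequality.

With common denominator 2^3 = 8: Σ 2^(−ℓᵢ) = 2/8 + 4/8 + 2/8 + 1/8 = 9/8 = 1.125.
Kraft's inequality requires Σ ≤ 1; here Σ = 1.125 > 1, so no such prefix code exists.

1.125; no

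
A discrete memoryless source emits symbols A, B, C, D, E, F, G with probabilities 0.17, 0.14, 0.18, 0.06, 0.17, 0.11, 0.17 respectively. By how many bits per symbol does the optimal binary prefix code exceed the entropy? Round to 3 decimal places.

0.080 bits

Entropy H = −Σ p log₂ p ≈ 2.7400 bits.
Huffman merges: 3/50+11/100→17/100; 7/50+17/100→31/100; 17/100+17/100→17/50; 17/100+9/50→7/20; 31/100+17/50→13/20; 7/20+13/20→1. L = 141/50 ≈ 2.8200.
L − H = 2.8200 − 2.7400 = 0.080 bits.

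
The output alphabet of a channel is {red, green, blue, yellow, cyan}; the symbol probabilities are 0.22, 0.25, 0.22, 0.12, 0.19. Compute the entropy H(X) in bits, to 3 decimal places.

H = −Σ pᵢ log₂ pᵢ.
−0.22·log₂(0.22) = 0.4806
−0.25·log₂(0.25) = 0.5000
−0.22·log₂(0.22) = 0.4806
−0.12·log₂(0.12) = 0.3671
−0.19·log₂(0.19) = 0.4552
Sum ≈ 2.2834 → 2.283 bits.

2.283 bits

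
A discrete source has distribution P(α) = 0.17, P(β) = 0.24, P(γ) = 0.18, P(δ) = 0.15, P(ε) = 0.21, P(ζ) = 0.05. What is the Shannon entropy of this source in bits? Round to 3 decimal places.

H = −Σ pᵢ log₂ pᵢ.
−0.17·log₂(0.17) = 0.4346
−0.24·log₂(0.24) = 0.4941
−0.18·log₂(0.18) = 0.4453
−0.15·log₂(0.15) = 0.4105
−0.21·log₂(0.21) = 0.4728
−0.05·log₂(0.05) = 0.2161
Sum ≈ 2.4735 → 2.473 bits.

2.473 bits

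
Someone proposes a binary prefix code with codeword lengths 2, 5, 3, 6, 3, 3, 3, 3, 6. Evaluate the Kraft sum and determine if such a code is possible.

0.9375; yes

With common denominator 2^6 = 64: Σ 2^(−ℓᵢ) = 16/64 + 2/64 + 8/64 + 1/64 + 8/64 + 8/64 + 8/64 + 8/64 + 1/64 = 60/64 = 0.9375.
Kraft's inequality requires Σ ≤ 1; here Σ = 0.9375 ≤ 1, so such a prefix code exists.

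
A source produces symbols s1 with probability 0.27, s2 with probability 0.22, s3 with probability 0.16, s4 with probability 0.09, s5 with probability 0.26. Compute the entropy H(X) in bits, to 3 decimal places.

H = −Σ pᵢ log₂ pᵢ.
−0.27·log₂(0.27) = 0.5100
−0.22·log₂(0.22) = 0.4806
−0.16·log₂(0.16) = 0.4230
−0.09·log₂(0.09) = 0.3127
−0.26·log₂(0.26) = 0.5053
Sum ≈ 2.2316 → 2.232 bits.

2.232 bits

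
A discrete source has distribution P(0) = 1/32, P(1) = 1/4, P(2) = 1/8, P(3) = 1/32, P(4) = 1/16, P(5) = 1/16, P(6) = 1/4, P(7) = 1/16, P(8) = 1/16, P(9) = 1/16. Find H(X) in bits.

2.9375 bits

Each probability is a power of 1/2, so log₂(1/p) is an integer.
H = Σ p·log₂(1/p) = 1/32·5 + 1/4·2 + 1/8·3 + 1/32·5 + 1/16·4 + 1/16·4 + 1/4·2 + 1/16·4 + 1/16·4 + 1/16·4 = 2.9375 bits.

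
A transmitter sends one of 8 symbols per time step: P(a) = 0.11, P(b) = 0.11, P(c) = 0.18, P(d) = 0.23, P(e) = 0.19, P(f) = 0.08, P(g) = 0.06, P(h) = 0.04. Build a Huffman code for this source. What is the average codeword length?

Repeatedly combine the two least-probable nodes; the expected code length is the sum of the merged weights.
merge 1/25 + 3/50 → 1/10
merge 2/25 + 1/10 → 9/50
merge 11/100 + 11/100 → 11/50
merge 9/50 + 9/50 → 9/25
merge 19/100 + 11/50 → 41/100
merge 23/100 + 9/25 → 59/100
merge 41/100 + 59/100 → 1
L = 1/10 + 9/50 + 11/50 + 9/25 + 41/100 + 59/100 + 1 = 143/50 = 2.86 bits/symbol.

2.86 bits/symbol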